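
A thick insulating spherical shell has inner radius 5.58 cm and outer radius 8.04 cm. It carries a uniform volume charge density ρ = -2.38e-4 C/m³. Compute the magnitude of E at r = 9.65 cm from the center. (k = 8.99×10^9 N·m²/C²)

|E| ≈ 3.33e5 N/C

Take a concentric spherical Gaussian surface of radius r = 9.65 cm (r > 8.04 cm, enclosing the whole shell).
Q_enc = ρ·(4π/3)(b³ − a³) = (-2.38×10^-4)·(4π/3)·((0.0804)³ − (0.0558)³) = -3.449e-7 C.
Since E is radial and uniform over the Gaussian sphere, Φ = E·4πr² = Q_enc/ε₀.
E = k|Q_enc|/r² = (8.99×10^9)(3.449×10^-7)/(0.0965)² = 3.33×10^5 N/C.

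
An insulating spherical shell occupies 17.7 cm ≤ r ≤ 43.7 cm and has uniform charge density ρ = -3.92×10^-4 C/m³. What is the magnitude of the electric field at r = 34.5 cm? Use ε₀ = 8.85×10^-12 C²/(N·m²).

By spherical symmetry E is radial; choose a Gaussian sphere of radius r = 34.5 cm (within the shell material, 17.7 cm < r < 43.7 cm).
Enclosed charge is the volume from a to r: Q_enc = (4π/3)ρ(r³ − a³) = -5.832e-5 C.
Gauss's law: E·4πr² = Q_enc/ε₀.
E = |Q_enc|/(4πε₀r²) = (5.832×10^-5)/(4π·8.85×10^-12·(0.345)²) = 4.41×10^6 N/C.

E ≈ 4.41×10^6 N/C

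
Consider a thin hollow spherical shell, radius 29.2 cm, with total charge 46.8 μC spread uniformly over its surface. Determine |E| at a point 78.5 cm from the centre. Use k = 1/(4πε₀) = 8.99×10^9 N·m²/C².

6.83×10^5 N/C

Use a concentric Gaussian sphere at r = 78.5 cm (r > 29.2 cm).
The entire shell is enclosed: Q_enc = 4.68×10^-5 C.
Applying ∮E·dA = Q_enc/ε₀ with Φ = E(4πr²):
E = k|Q_enc|/r² = (8.99×10^9)(4.68×10^-5)/(0.785)² = 6.83×10^5 N/C.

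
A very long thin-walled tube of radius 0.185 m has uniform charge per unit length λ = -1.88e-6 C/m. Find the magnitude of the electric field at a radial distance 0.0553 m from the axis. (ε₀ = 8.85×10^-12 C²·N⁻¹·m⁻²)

E = 0

Coaxial Gaussian cylinder, radius r = 0.0553 m, length L (r < 0.185 m, inside the shell).
No charge is enclosed, so Gauss's law gives E·2πrL = 0 ⇒ E = 0.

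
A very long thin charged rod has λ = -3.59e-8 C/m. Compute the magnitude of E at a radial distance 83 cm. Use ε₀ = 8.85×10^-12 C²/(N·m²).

Coaxial Gaussian cylinder, radius r = 83 cm, length L.
Q_enc = λL, so λ_enc = -3.59×10^-8 C/m.
By Gauss's law (flux through the curved wall only), E·2πrL = λ_enc L/ε₀.
E = |λ_enc|/(2πε₀r) = (3.59×10^-8)/(2π·8.85×10^-12·0.83) = 778 N/C.

|E| = 778 N/C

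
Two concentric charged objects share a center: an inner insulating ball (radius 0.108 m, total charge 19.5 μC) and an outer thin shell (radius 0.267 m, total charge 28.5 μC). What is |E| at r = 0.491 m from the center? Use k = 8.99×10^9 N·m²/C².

E ≈ 1.79×10^6 V/m

Symmetry ⇒ E = E(r) r̂. Gaussian sphere of radius r = 0.491 m (r > 0.267 m, enclosing both).
Q_enc = (19.5 μC) + (28.5 μC) = 4.80e-5 C.
Applying ∮E·dA = Q_enc/ε₀ with Φ = E(4πr²):
E = k|Q_enc|/r² = (8.99×10^9)(4.80e-5)/(0.491)² = 1.79×10^6 N/C.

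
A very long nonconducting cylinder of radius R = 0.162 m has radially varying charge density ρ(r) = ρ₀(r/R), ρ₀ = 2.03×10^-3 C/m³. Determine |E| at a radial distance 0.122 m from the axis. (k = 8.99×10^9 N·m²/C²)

E = 7.02×10^6 V/m

Coaxial Gaussian cylinder, radius r = 0.122 m, length L (r < R).
λ_enc = ∫₀^r ρ(r')·2πr' dr' = (2πρ₀/R)·r^3/3 = 4.766×10^-5 C/m.
By Gauss's law (flux through the curved wall only), E·2πrL = λ_enc L/ε₀.
E = 2k|λ_enc|/r = 2(8.99×10^9)(4.766×10^-5)/(0.122) = 7.02×10^6 N/C.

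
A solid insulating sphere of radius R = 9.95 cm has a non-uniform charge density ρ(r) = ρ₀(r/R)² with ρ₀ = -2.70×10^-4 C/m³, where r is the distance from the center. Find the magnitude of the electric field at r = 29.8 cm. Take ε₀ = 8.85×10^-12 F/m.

Use a concentric Gaussian sphere at r = 29.8 cm (r > R, all charge enclosed).
Q_enc = 4π ∫₀^R ρ₀(r'/R)^2 r'² dr' = 4πρ₀R³/5 = -6.685×10^-7 C.
Gauss's law: E·4πr² = Q_enc/ε₀.
E = |Q_enc|/(4πε₀r²) = (6.685e-7)/(4π·8.85×10^-12·(0.298)²) = 6.77e4 N/C.

|E| ≈ 6.77e4 V/m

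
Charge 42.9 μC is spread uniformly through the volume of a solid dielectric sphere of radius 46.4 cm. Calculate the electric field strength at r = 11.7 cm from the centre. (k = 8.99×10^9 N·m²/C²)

|E| ≈ 4.52×10^5 V/m

By spherical symmetry E is radial; choose a Gaussian sphere of radius r = 11.7 cm (r < R).
For a uniform sphere the enclosed fraction is (r/R)³, so Q_enc = (42.9 μC)(0.117/0.464)³ = 6.878×10^-7 C.
Since E is radial and uniform over the Gaussian sphere, Φ = E·4πr² = Q_enc/ε₀.
E = k|Q_enc|/r² = (8.99×10^9)(6.878×10^-7)/(0.117)² = 4.52e5 N/C.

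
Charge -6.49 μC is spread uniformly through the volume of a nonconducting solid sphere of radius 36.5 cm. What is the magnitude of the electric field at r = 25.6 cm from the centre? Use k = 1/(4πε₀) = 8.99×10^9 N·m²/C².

E ≈ 3.07×10^5 N/C

Take a concentric spherical Gaussian surface of radius r = 25.6 cm (r < R).
For a uniform sphere the enclosed fraction is (r/R)³, so Q_enc = (-6.49 μC)(0.256/0.365)³ = -2.239×10^-6 C.
Gauss's law: E·4πr² = Q_enc/ε₀.
E = k|Q_enc|/r² = (8.99×10^9)(2.239e-6)/(0.256)² = 3.07×10^5 N/C.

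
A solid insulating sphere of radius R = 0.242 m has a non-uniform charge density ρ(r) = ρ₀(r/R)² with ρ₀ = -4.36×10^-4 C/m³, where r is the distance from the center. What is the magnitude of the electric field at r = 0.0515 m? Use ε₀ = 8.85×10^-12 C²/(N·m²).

E = 2.30×10^4 V/m

Symmetry ⇒ E = E(r) r̂. Gaussian sphere of radius r = 0.0515 m (r < R).
Integrate the density: Q_enc = 4π ∫₀^r ρ₀(r'/R)^2 r'² dr' = 4πρ₀ r^5/(5·R²) = -6.778e-9 C.
Since E is radial and uniform over the Gaussian sphere, Φ = E·4πr² = Q_enc/ε₀.
E = |Q_enc|/(4πε₀r²) = (6.778×10^-9)/(4π·8.85×10^-12·(0.0515)²) = 2.30×10^4 N/C.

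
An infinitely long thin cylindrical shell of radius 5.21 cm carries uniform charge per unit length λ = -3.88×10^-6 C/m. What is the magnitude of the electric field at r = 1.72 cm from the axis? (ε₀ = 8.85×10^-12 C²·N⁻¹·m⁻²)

|E| = 0 V/m

Coaxial Gaussian cylinder, radius r = 1.72 cm, length L (r < 5.21 cm, inside the shell).
All the surface charge lies outside this cylinder: Q_enc = 0, hence E = 0.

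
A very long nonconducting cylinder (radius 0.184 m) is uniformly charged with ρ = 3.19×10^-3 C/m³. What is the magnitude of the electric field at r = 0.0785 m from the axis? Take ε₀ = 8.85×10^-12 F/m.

Coaxial Gaussian cylinder, radius r = 0.0785 m, length L (r < R).
Enclosed charge per unit length: λ_enc = ρ·πr² = (3.19×10^-3)π(0.0785)² = 6.176×10^-5 C/m.
Gauss's law: E·2πrL = λ_enc L/ε₀.
E = |λ_enc|/(2πε₀r) = (6.176×10^-5)/(2π·8.85×10^-12·0.0785) = 1.41×10^7 N/C.

|E| ≈ 1.41e7 N/C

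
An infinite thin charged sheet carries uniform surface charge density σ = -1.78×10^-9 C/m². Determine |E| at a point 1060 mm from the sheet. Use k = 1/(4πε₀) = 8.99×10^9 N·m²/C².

E = 101 N/C

By planar symmetry E is perpendicular to the sheet and uniform; use a Gaussian pillbox with flat faces of area A on each side of the sheet.
Only the two end caps contribute flux: Φ = 2EA. With Q_enc = σA, Gauss's law gives E = |σ|/(2ε₀).
E = 2πk|σ| = 2π(8.99×10^9)(1.78e-9) = 101 N/C.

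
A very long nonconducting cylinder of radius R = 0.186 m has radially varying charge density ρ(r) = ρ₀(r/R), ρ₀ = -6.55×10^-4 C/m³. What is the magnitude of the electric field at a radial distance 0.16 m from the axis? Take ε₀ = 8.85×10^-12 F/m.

|E| ≈ 3.40e6 N/C

Take a coaxial cylindrical Gaussian surface of radius r = 0.16 m and length L (r < R).
λ_enc = ∫₀^r ρ(r')·2πr' dr' = (2πρ₀/R)·r^3/3 = -3.021e-5 C/m.
Applying ∮E·dA = Q_enc/ε₀ with the end caps contributing no flux:
E = |λ_enc|/(2πε₀r) = (3.021×10^-5)/(2π·8.85×10^-12·0.16) = 3.40e6 N/C.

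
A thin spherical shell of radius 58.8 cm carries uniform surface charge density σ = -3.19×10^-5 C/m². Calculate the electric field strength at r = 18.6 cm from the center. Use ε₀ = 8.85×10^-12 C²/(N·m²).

Take a concentric spherical Gaussian surface of radius r = 18.6 cm (inside the shell, r < 58.8 cm).
No charge lies within this surface, so Q_enc = 0 and Gauss's law gives E·4πr² = 0 ⇒ E = 0.

E = 0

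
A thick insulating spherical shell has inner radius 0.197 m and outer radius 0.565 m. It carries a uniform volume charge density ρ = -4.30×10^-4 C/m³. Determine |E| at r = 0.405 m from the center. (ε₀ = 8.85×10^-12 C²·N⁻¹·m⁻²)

|E| = 5.80×10^6 N/C

By spherical symmetry E is radial; choose a Gaussian sphere of radius r = 0.405 m (within the shell material, 0.197 m < r < 0.565 m).
Enclosed charge is the volume from a to r: Q_enc = (4π/3)ρ(r³ − a³) = -1.059×10^-4 C.
By Gauss's law, ∮E·dA = E·4πr² = Q_enc/ε₀.
E = |Q_enc|/(4πε₀r²) = (1.059e-4)/(4π·8.85×10^-12·(0.405)²) = 5.80e6 N/C.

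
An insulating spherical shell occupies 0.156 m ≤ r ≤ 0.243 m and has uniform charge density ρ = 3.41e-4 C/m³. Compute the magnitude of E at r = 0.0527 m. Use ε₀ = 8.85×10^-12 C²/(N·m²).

|E| = 0 V/m

Symmetry ⇒ E = E(r) r̂. Gaussian sphere of radius r = 0.0527 m (r < 0.156 m, inside the empty cavity).
No charge is enclosed, so by Gauss's law E·4πr² = 0 ⇒ E = 0.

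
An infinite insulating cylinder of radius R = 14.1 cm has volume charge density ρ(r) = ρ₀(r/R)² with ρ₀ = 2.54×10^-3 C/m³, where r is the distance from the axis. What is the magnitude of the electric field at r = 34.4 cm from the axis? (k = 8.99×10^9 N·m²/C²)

E = 4.15e6 V/m

Take a coaxial cylindrical Gaussian surface of radius r = 34.4 cm and length L (r > R, full charge per length enclosed).
λ_enc = 2π ∫₀^R ρ₀(r'/R)^2 r' dr' = 2πρ₀R²/4 = 7.932×10^-5 C/m.
By Gauss's law (flux through the curved wall only), E·2πrL = λ_enc L/ε₀.
E = 2k|λ_enc|/r = 2(8.99×10^9)(7.932e-5)/(0.344) = 4.15×10^6 N/C.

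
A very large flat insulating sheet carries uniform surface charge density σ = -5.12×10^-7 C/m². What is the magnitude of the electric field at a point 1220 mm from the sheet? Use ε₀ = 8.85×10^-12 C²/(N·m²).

2.89e4 N/C

Choose a cylindrical pillbox piercing the sheet, end faces (area A) parallel to it.
Flux Φ = 2EA and Q_enc = σA, so 2EA = σA/ε₀ ⇒ E = |σ|/(2ε₀), independent of distance.
E = |σ|/(2ε₀) = (5.12e-7)/(2·8.85×10^-12) = 2.89×10^4 N/C.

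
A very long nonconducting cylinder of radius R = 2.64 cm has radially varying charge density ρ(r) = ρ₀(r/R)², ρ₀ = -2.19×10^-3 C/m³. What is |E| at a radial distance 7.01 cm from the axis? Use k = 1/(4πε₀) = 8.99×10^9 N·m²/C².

E ≈ 6.15e5 N/C

By cylindrical symmetry E is radial; use a coaxial Gaussian cylinder of radius 7.01 cm and length L (r > R, full charge per length enclosed).
λ_enc = 2π ∫₀^R ρ₀(r'/R)^2 r' dr' = 2πρ₀R²/4 = -2.398×10^-6 C/m.
Applying ∮E·dA = Q_enc/ε₀ with the end caps contributing no flux:
E = 2k|λ_enc|/r = 2(8.99×10^9)(2.398e-6)/(0.0701) = 6.15e5 N/C.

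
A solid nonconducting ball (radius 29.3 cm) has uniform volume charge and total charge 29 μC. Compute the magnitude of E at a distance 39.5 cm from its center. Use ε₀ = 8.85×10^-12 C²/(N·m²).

Take a concentric spherical Gaussian surface of radius r = 39.5 cm (r > R, so the entire charge is enclosed).
Q_enc = 29 μC = 2.90e-5 C.
By Gauss's law, ∮E·dA = E·4πr² = Q_enc/ε₀.
E = |Q_enc|/(4πε₀r²) = (2.90e-5)/(4π·8.85×10^-12·(0.395)²) = 1.67×10^6 N/C.

|E| ≈ 1.67e6 V/m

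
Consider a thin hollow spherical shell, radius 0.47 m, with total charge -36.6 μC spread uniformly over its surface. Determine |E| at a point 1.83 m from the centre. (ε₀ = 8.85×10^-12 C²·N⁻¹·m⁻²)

E = 9.83×10^4 N/C

Symmetry ⇒ E = E(r) r̂. Gaussian sphere of radius r = 1.83 m (r > 0.47 m).
The entire shell is enclosed: Q_enc = -3.66e-5 C.
Gauss's law: E·4πr² = Q_enc/ε₀.
E = |Q_enc|/(4πε₀r²) = (3.66×10^-5)/(4π·8.85×10^-12·(1.83)²) = 9.83e4 N/C.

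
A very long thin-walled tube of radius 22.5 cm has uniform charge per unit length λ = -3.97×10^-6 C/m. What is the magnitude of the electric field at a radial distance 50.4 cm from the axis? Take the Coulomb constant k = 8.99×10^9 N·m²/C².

E = 1.42×10^5 V/m

Choose a coaxial cylinder of radius r = 50.4 cm (arbitrary length L) as the Gaussian surface (r > 22.5 cm).
The full line charge is enclosed: λ_enc = -3.97×10^-6 C/m.
By Gauss's law (flux through the curved wall only), E·2πrL = λ_enc L/ε₀.
E = 2k|λ_enc|/r = 2(8.99×10^9)(3.97e-6)/(0.504) = 1.42e5 N/C.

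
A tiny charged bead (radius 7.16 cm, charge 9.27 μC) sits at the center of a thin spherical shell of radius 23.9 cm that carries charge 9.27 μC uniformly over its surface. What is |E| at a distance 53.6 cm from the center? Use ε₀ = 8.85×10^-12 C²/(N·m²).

E = 5.80e5 V/m

Take a concentric spherical Gaussian surface of radius r = 53.6 cm (r > 23.9 cm, enclosing both).
Q_enc = (9.27 μC) + (9.27 μC) = 1.854e-5 C.
Applying ∮E·dA = Q_enc/ε₀ with Φ = E(4πr²):
E = |Q_enc|/(4πε₀r²) = (1.854e-5)/(4π·8.85×10^-12·(0.536)²) = 5.80e5 N/C.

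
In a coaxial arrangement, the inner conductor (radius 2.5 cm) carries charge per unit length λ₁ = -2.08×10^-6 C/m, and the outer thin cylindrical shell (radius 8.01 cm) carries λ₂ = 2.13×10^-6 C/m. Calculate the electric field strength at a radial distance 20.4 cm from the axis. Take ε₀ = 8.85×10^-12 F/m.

E ≈ 4.41×10^3 N/C

Coaxial Gaussian cylinder, radius r = 20.4 cm, length L (r > 8.01 cm, enclosing both).
λ_enc = λ₁ + λ₂ = (-2.08×10^-6) + (2.13×10^-6) = 5.00e-8 C/m.
Gauss's law: E·2πrL = λ_enc L/ε₀.
E = |λ_enc|/(2πε₀r) = (5.00×10^-8)/(2π·8.85×10^-12·0.204) = 4.41×10^3 N/C.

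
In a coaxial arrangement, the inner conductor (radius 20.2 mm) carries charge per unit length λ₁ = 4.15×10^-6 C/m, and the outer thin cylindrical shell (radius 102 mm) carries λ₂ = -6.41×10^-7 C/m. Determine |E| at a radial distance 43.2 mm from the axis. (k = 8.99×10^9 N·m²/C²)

E = 1.73×10^6 V/m

Choose a coaxial cylinder of radius r = 43.2 mm (arbitrary length L) as the Gaussian surface (between the conductors, 20.2 mm < r < 102 mm).
Only the inner wire is enclosed; the outer shell contributes nothing inside itself. λ_enc = λ₁ = 4.15×10^-6 C/m.
Gauss's law: E·2πrL = λ_enc L/ε₀.
E = 2k|λ_enc|/r = 2(8.99×10^9)(4.15×10^-6)/(0.0432) = 1.73×10^6 N/C.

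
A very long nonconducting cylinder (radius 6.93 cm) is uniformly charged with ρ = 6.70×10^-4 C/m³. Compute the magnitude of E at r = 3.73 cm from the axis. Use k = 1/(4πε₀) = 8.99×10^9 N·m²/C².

By cylindrical symmetry E is radial; use a coaxial Gaussian cylinder of radius 3.73 cm and length L (r < R).
Charge inside radius r per length L is ρ·πr²·L, so λ_enc = ρπr² = 2.928e-6 C/m.
By Gauss's law (flux through the curved wall only), E·2πrL = λ_enc L/ε₀.
E = 2k|λ_enc|/r = 2(8.99×10^9)(2.928×10^-6)/(0.0373) = 1.41×10^6 N/C.

|E| ≈ 1.41e6 N/C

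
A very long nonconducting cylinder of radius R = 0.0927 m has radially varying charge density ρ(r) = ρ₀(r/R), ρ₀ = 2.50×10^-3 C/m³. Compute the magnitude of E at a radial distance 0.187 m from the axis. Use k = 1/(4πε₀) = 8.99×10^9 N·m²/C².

|E| = 4.33e6 N/C

Take a coaxial cylindrical Gaussian surface of radius r = 0.187 m and length L (r > R, full charge per length enclosed).
λ_enc = 2π ∫₀^R ρ₀(r'/R)^1 r' dr' = 2πρ₀R²/3 = 4.499×10^-5 C/m.
Gauss's law: E·2πrL = λ_enc L/ε₀.
E = 2k|λ_enc|/r = 2(8.99×10^9)(4.499×10^-5)/(0.187) = 4.33×10^6 N/C.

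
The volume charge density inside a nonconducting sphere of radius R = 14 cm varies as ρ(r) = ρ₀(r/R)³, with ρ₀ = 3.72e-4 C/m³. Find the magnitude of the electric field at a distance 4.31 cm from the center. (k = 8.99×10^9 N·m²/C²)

E ≈ 8.81e3 V/m

Take a concentric spherical Gaussian surface of radius r = 4.31 cm (r < R).
Integrate the density: Q_enc = 4π ∫₀^r ρ₀(r'/R)^3 r'² dr' = 4πρ₀ r^6/(6·R³) = 1.82×10^-9 C.
Applying ∮E·dA = Q_enc/ε₀ with Φ = E(4πr²):
E = k|Q_enc|/r² = (8.99×10^9)(1.82×10^-9)/(0.0431)² = 8.81×10^3 N/C.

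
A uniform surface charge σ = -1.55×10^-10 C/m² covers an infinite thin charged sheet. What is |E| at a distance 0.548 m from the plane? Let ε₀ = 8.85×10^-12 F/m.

|E| = 8.76 N/C

By planar symmetry E is perpendicular to the sheet and uniform; use a Gaussian pillbox with flat faces of area A on each side of the sheet.
Only the two end caps contribute flux: Φ = 2EA. With Q_enc = σA, Gauss's law gives E = |σ|/(2ε₀).
E = |σ|/(2ε₀) = (1.55×10^-10)/(2·8.85×10^-12) = 8.76 N/C.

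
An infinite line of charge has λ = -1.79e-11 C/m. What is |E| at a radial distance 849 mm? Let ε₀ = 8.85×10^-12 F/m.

0.379 N/C

Take a coaxial cylindrical Gaussian surface of radius r = 849 mm and length L.
Q_enc = λL, so λ_enc = -1.79×10^-11 C/m.
By Gauss's law (flux through the curved wall only), E·2πrL = λ_enc L/ε₀.
E = |λ_enc|/(2πε₀r) = (1.79×10^-11)/(2π·8.85×10^-12·0.849) = 0.379 N/C.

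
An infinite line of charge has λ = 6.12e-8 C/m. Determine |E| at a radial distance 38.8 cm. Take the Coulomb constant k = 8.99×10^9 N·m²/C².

Take a coaxial cylindrical Gaussian surface of radius r = 38.8 cm and length L.
Q_enc = λL, so λ_enc = 6.12e-8 C/m.
Gauss's law: E·2πrL = λ_enc L/ε₀.
E = 2k|λ_enc|/r = 2(8.99×10^9)(6.12×10^-8)/(0.388) = 2.84×10^3 N/C.

E = 2.84×10^3 V/m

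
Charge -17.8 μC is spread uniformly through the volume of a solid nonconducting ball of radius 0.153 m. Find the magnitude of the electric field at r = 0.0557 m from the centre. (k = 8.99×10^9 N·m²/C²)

|E| = 2.49×10^6 N/C

Take a concentric spherical Gaussian surface of radius r = 0.0557 m (r < R).
Only the charge within r is enclosed: Q_enc = Q·(r/R)³ = (-17.8 μC)·(0.0557 m/0.153 m)³ = -8.588e-7 C.
Gauss's law: E·4πr² = Q_enc/ε₀.
E = k|Q_enc|/r² = (8.99×10^9)(8.588e-7)/(0.0557)² = 2.49×10^6 N/C.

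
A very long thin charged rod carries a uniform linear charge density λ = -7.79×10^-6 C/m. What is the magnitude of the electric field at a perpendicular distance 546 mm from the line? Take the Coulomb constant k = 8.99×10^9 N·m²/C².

Take a coaxial cylindrical Gaussian surface of radius r = 546 mm and length L.
Q_enc = λL, so λ_enc = -7.79×10^-6 C/m.
Applying ∮E·dA = Q_enc/ε₀ with the end caps contributing no flux:
E = 2k|λ_enc|/r = 2(8.99×10^9)(7.79×10^-6)/(0.546) = 2.57e5 N/C.

|E| ≈ 2.57×10^5 V/m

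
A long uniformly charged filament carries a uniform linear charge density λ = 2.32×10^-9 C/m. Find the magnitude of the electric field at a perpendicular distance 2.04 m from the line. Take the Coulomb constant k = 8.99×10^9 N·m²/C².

Coaxial Gaussian cylinder, radius r = 2.04 m, length L.
Q_enc = λL, so λ_enc = 2.32×10^-9 C/m.
By Gauss's law (flux through the curved wall only), E·2πrL = λ_enc L/ε₀.
E = 2k|λ_enc|/r = 2(8.99×10^9)(2.32e-9)/(2.04) = 20.4 N/C.

20.4 N/C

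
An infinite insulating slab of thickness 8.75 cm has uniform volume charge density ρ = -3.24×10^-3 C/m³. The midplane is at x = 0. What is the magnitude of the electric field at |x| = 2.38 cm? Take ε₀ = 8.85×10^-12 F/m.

By symmetry E is perpendicular to the slab. A Gaussian pillbox from −2.38 cm to +2.38 cm (face area A) lies entirely within the slab.
Q_enc = ρ·(2x)·A and flux = 2EA, so 2EA = 2ρxA/ε₀ ⇒ E = |ρ|x/ε₀.
E = (3.24×10^-3)(0.0238)/(8.85×10^-12) = 8.71×10^6 N/C.

8.71×10^6 N/C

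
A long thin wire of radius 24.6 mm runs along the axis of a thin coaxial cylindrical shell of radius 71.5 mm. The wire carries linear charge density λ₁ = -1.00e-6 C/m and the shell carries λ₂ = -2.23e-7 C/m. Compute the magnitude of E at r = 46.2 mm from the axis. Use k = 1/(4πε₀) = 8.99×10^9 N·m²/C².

3.89×10^5 N/C

Coaxial Gaussian cylinder, radius r = 46.2 mm, length L (between the conductors, 24.6 mm < r < 71.5 mm).
The shell at 71.5 mm lies outside the Gaussian surface, so λ_enc = λ₁ = -1.00×10^-6 C/m.
Applying ∮E·dA = Q_enc/ε₀ with the end caps contributing no flux:
E = 2k|λ_enc|/r = 2(8.99×10^9)(1.00×10^-6)/(0.0462) = 3.89e5 N/C.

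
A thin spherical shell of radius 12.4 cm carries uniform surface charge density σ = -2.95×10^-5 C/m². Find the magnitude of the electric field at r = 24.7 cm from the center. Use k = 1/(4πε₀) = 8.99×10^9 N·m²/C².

Use a concentric Gaussian sphere at r = 24.7 cm (r > 12.4 cm).
The entire shell is enclosed: Q_enc = σ·4πR² = (-2.95e-5)·4π·(0.124)² = -5.70×10^-6 C.
Applying ∮E·dA = Q_enc/ε₀ with Φ = E(4πr²):
E = k|Q_enc|/r² = (8.99×10^9)(5.70e-6)/(0.247)² = 8.40×10^5 N/C.

E = 8.40e5 N/C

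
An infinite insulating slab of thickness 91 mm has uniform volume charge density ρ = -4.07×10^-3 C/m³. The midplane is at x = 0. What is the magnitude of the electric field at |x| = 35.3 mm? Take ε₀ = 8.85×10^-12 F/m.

By symmetry E is perpendicular to the slab. A Gaussian pillbox from −35.3 mm to +35.3 mm (face area A) lies entirely within the slab.
Q_enc = ρ·(2x)·A and flux = 2EA, so 2EA = 2ρxA/ε₀ ⇒ E = |ρ|x/ε₀.
E = (4.07e-3)(0.0353)/(8.85×10^-12) = 1.62e7 N/C.

E ≈ 1.62×10^7 N/C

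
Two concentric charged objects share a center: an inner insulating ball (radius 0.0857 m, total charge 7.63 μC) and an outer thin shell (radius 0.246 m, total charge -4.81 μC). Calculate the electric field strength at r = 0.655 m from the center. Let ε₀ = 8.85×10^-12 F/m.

5.91e4 N/C

Use a concentric Gaussian sphere at r = 0.655 m (r > 0.246 m, enclosing both).
Q_enc = (7.63 μC) + (-4.81 μC) = 2.82×10^-6 C.
Since E is radial and uniform over the Gaussian sphere, Φ = E·4πr² = Q_enc/ε₀.
E = |Q_enc|/(4πε₀r²) = (2.82e-6)/(4π·8.85×10^-12·(0.655)²) = 5.91e4 N/C.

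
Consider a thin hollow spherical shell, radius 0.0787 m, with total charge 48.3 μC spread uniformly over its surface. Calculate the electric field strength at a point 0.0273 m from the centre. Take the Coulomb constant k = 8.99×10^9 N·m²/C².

E = 0

By spherical symmetry E is radial; choose a Gaussian sphere of radius r = 0.0273 m (inside the shell, r < 0.0787 m).
All the charge is outside the Gaussian surface: Q_enc = 0, hence E = 0 everywhere inside the shell.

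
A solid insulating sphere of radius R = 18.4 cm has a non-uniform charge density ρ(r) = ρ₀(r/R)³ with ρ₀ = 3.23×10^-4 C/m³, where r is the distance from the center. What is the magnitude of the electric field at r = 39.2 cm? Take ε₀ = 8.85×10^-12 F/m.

Take a concentric spherical Gaussian surface of radius r = 39.2 cm (r > R, all charge enclosed).
Q_enc = 4π ∫₀^R ρ₀(r'/R)^3 r'² dr' = 4πρ₀R³/6 = 4.214×10^-6 C.
Gauss's law: E·4πr² = Q_enc/ε₀.
E = |Q_enc|/(4πε₀r²) = (4.214e-6)/(4π·8.85×10^-12·(0.392)²) = 2.47×10^5 N/C.

2.47×10^5 V/m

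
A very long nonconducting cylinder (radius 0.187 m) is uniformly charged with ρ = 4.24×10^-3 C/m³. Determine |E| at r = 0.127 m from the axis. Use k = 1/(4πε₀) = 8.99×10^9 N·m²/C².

Take a coaxial cylindrical Gaussian surface of radius r = 0.127 m and length L (r < R).
Charge inside radius r per length L is ρ·πr²·L, so λ_enc = ρπr² = 2.148×10^-4 C/m.
Applying ∮E·dA = Q_enc/ε₀ with the end caps contributing no flux:
E = 2k|λ_enc|/r = 2(8.99×10^9)(2.148×10^-4)/(0.127) = 3.04e7 N/C.

E = 3.04e7 N/C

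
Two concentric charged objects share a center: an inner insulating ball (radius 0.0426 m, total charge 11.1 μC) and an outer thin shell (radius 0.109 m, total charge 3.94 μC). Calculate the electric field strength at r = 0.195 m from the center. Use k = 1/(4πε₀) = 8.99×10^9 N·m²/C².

Use a concentric Gaussian sphere at r = 0.195 m (r > 0.109 m, enclosing both).
Q_enc = (11.1 μC) + (3.94 μC) = 1.504e-5 C.
By Gauss's law, ∮E·dA = E·4πr² = Q_enc/ε₀.
E = k|Q_enc|/r² = (8.99×10^9)(1.504×10^-5)/(0.195)² = 3.56×10^6 N/C.

E = 3.56e6 V/m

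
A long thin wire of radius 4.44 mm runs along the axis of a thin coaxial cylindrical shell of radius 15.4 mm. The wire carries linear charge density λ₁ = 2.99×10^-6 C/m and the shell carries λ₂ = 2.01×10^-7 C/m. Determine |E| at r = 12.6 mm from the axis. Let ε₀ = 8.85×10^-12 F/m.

|E| = 4.27×10^6 V/m

Choose a coaxial cylinder of radius r = 12.6 mm (arbitrary length L) as the Gaussian surface (between the conductors, 4.44 mm < r < 15.4 mm).
Only the inner wire is enclosed; the outer shell contributes nothing inside itself. λ_enc = λ₁ = 2.99×10^-6 C/m.
Since E is radial and uniform over the curved surface, Φ = E·2πrL = Q_enc/ε₀ = λ_enc L/ε₀.
E = |λ_enc|/(2πε₀r) = (2.99×10^-6)/(2π·8.85×10^-12·0.0126) = 4.27×10^6 N/C.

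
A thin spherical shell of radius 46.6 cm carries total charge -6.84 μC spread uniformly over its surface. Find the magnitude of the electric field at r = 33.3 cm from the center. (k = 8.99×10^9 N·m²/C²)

E = 0

Use a concentric Gaussian sphere at r = 33.3 cm (inside the shell, r < 46.6 cm).
All the charge is outside the Gaussian surface: Q_enc = 0, hence E = 0 everywhere inside the shell.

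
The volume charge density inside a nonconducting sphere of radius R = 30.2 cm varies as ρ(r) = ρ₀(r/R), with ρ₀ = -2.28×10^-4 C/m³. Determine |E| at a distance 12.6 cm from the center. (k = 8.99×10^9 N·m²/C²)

Take a concentric spherical Gaussian surface of radius r = 12.6 cm (r < R).
Integrate the density: Q_enc = 4π ∫₀^r ρ₀(r'/R)^1 r'² dr' = 4πρ₀ r^4/(4·R) = -5.978×10^-7 C.
Applying ∮E·dA = Q_enc/ε₀ with Φ = E(4πr²):
E = k|Q_enc|/r² = (8.99×10^9)(5.978×10^-7)/(0.126)² = 3.39e5 N/C.

3.39×10^5 N/C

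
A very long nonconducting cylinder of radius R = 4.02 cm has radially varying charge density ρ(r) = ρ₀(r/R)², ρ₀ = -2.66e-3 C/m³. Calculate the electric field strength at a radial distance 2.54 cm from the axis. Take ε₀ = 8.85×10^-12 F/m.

E ≈ 7.62×10^5 V/m

Choose a coaxial cylinder of radius r = 2.54 cm (arbitrary length L) as the Gaussian surface (r < R).
Integrating ρ over the cross-section to radius r: λ_enc = (2πρ₀/R²) ∫₀^r r'^3 dr' = 2πρ₀ r^4/(4·R²) = -1.076×10^-6 C/m.
By Gauss's law (flux through the curved wall only), E·2πrL = λ_enc L/ε₀.
E = |λ_enc|/(2πε₀r) = (1.076×10^-6)/(2π·8.85×10^-12·0.0254) = 7.62×10^5 N/C.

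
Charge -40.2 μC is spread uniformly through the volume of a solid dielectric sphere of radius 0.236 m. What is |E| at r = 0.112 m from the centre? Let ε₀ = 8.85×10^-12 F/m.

|E| ≈ 3.08e6 N/C

Take a concentric spherical Gaussian surface of radius r = 0.112 m (r < R).
Only the charge within r is enclosed: Q_enc = Q·(r/R)³ = (-40.2 μC)·(0.112 m/0.236 m)³ = -4.297e-6 C.
Gauss's law: E·4πr² = Q_enc/ε₀.
E = |Q_enc|/(4πε₀r²) = (4.297×10^-6)/(4π·8.85×10^-12·(0.112)²) = 3.08e6 N/C.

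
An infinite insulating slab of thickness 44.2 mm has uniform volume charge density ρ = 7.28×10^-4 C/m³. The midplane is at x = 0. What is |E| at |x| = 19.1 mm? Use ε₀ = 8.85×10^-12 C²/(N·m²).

By symmetry E is perpendicular to the slab. A Gaussian pillbox from −19.1 mm to +19.1 mm (face area A) lies entirely within the slab.
Q_enc = ρ·(2x)·A and flux = 2EA, so 2EA = 2ρxA/ε₀ ⇒ E = |ρ|x/ε₀.
E = (7.28e-4)(0.0191)/(8.85×10^-12) = 1.57e6 N/C.

|E| ≈ 1.57×10^6 N/C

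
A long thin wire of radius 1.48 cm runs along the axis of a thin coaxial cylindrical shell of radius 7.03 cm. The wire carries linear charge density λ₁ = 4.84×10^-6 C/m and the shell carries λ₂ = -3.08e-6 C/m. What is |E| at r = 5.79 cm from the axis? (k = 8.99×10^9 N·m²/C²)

By cylindrical symmetry E is radial; use a coaxial Gaussian cylinder of radius 5.79 cm and length L (between the conductors, 1.48 cm < r < 7.03 cm).
Only the inner wire is enclosed; the outer shell contributes nothing inside itself. λ_enc = λ₁ = 4.84e-6 C/m.
Applying ∮E·dA = Q_enc/ε₀ with the end caps contributing no flux:
E = 2k|λ_enc|/r = 2(8.99×10^9)(4.84×10^-6)/(0.0579) = 1.50×10^6 N/C.

|E| ≈ 1.50×10^6 N/C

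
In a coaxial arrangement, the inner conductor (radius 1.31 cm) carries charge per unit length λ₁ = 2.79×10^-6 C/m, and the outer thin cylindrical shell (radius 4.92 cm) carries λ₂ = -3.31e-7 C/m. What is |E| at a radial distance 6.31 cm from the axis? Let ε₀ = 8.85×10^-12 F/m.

Coaxial Gaussian cylinder, radius r = 6.31 cm, length L (r > 4.92 cm, enclosing both).
λ_enc = λ₁ + λ₂ = (2.79×10^-6) + (-3.31×10^-7) = 2.459×10^-6 C/m.
By Gauss's law (flux through the curved wall only), E·2πrL = λ_enc L/ε₀.
E = |λ_enc|/(2πε₀r) = (2.459e-6)/(2π·8.85×10^-12·0.0631) = 7.01e5 N/C.

E = 7.01×10^5 N/C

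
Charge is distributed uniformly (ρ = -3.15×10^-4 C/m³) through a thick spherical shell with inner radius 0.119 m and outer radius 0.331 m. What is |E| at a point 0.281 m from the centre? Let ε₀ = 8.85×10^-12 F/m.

E = 3.08×10^6 N/C

Take a concentric spherical Gaussian surface of radius r = 0.281 m (within the shell material, 0.119 m < r < 0.331 m).
Enclosed charge is the volume from a to r: Q_enc = (4π/3)ρ(r³ − a³) = -2.705×10^-5 C.
Applying ∮E·dA = Q_enc/ε₀ with Φ = E(4πr²):
E = |Q_enc|/(4πε₀r²) = (2.705×10^-5)/(4π·8.85×10^-12·(0.281)²) = 3.08×10^6 N/C.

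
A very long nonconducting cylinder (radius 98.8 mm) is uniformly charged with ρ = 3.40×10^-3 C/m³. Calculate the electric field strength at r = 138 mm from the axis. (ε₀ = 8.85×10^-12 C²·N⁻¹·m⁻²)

By cylindrical symmetry E is radial; use a coaxial Gaussian cylinder of radius 138 mm and length L (r > 98.8 mm, full cross-section enclosed).
λ_enc = ρ·πR² = (3.40e-3)π(0.0988)² = 1.043×10^-4 C/m.
By Gauss's law (flux through the curved wall only), E·2πrL = λ_enc L/ε₀.
E = |λ_enc|/(2πε₀r) = (1.043e-4)/(2π·8.85×10^-12·0.138) = 1.36×10^7 N/C.

E ≈ 1.36×10^7 N/C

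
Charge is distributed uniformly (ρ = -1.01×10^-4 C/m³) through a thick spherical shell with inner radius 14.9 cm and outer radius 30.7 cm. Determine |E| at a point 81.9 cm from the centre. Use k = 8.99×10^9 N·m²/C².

Use a concentric Gaussian sphere at r = 81.9 cm (r > 30.7 cm, enclosing the whole shell).
Q_enc = ρ·(4π/3)(b³ − a³) = (-1.01×10^-4)·(4π/3)·((0.307)³ − (0.149)³) = -1.084×10^-5 C.
Gauss's law: E·4πr² = Q_enc/ε₀.
E = k|Q_enc|/r² = (8.99×10^9)(1.084e-5)/(0.819)² = 1.45×10^5 N/C.

E = 1.45×10^5 N/C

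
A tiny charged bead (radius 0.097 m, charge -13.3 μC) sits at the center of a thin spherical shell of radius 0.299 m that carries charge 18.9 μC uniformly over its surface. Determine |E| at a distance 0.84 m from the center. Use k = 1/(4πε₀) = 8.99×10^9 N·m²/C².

E = 7.13×10^4 N/C

Symmetry ⇒ E = E(r) r̂. Gaussian sphere of radius r = 0.84 m (r > 0.299 m, enclosing both).
Q_enc = (-13.3 μC) + (18.9 μC) = 5.60×10^-6 C.
By Gauss's law, ∮E·dA = E·4πr² = Q_enc/ε₀.
E = k|Q_enc|/r² = (8.99×10^9)(5.60×10^-6)/(0.84)² = 7.13e4 N/C.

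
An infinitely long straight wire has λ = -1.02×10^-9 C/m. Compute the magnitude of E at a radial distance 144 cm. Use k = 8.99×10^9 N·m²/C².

Coaxial Gaussian cylinder, radius r = 144 cm, length L.
Q_enc = λL, so λ_enc = -1.02×10^-9 C/m.
Applying ∮E·dA = Q_enc/ε₀ with the end caps contributing no flux:
E = 2k|λ_enc|/r = 2(8.99×10^9)(1.02×10^-9)/(1.44) = 12.7 N/C.

12.7 N/C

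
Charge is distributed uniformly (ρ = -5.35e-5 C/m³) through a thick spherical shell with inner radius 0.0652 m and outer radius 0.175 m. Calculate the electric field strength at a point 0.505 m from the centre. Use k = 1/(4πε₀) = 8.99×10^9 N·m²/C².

Take a concentric spherical Gaussian surface of radius r = 0.505 m (r > 0.175 m, enclosing the whole shell).
Q_enc = ρ·(4π/3)(b³ − a³) = (-5.35e-5)·(4π/3)·((0.175)³ − (0.0652)³) = -1.139e-6 C.
Gauss's law: E·4πr² = Q_enc/ε₀.
E = k|Q_enc|/r² = (8.99×10^9)(1.139×10^-6)/(0.505)² = 4.01×10^4 N/C.

|E| ≈ 4.01e4 V/m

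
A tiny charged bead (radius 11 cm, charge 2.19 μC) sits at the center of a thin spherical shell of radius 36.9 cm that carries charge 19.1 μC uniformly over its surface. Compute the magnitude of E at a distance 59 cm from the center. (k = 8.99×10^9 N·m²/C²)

E = 5.50×10^5 V/m

Symmetry ⇒ E = E(r) r̂. Gaussian sphere of radius r = 59 cm (r > 36.9 cm, enclosing both).
Q_enc = (2.19 μC) + (19.1 μC) = 2.129×10^-5 C.
Applying ∮E·dA = Q_enc/ε₀ with Φ = E(4πr²):
E = k|Q_enc|/r² = (8.99×10^9)(2.129×10^-5)/(0.59)² = 5.50e5 N/C.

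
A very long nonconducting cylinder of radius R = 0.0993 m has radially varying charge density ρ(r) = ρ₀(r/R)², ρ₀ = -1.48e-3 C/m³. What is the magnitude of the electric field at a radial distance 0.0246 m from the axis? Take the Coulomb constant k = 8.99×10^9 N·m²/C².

|E| = 6.31×10^4 N/C

By cylindrical symmetry E is radial; use a coaxial Gaussian cylinder of radius 0.0246 m and length L (r < R).
λ_enc = ∫₀^r ρ(r')·2πr' dr' = (2πρ₀/R²)·r^4/4 = -8.634e-8 C/m.
Applying ∮E·dA = Q_enc/ε₀ with the end caps contributing no flux:
E = 2k|λ_enc|/r = 2(8.99×10^9)(8.634×10^-8)/(0.0246) = 6.31×10^4 N/C.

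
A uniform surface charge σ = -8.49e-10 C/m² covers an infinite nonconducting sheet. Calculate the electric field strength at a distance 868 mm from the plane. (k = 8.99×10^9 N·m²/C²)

Choose a cylindrical pillbox piercing the sheet, end faces (area A) parallel to it.
Flux Φ = 2EA and Q_enc = σA, so 2EA = σA/ε₀ ⇒ E = |σ|/(2ε₀), independent of distance.
E = 2πk|σ| = 2π(8.99×10^9)(8.49×10^-10) = 48 N/C.

|E| ≈ 48 V/m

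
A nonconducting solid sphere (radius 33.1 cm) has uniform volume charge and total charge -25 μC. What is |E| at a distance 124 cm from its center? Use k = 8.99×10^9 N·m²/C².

Use a concentric Gaussian sphere at r = 124 cm (r > R, so the entire charge is enclosed).
Q_enc = -25 μC = -2.50×10^-5 C.
Gauss's law: E·4πr² = Q_enc/ε₀.
E = k|Q_enc|/r² = (8.99×10^9)(2.50×10^-5)/(1.24)² = 1.46×10^5 N/C.

E ≈ 1.46×10^5 V/m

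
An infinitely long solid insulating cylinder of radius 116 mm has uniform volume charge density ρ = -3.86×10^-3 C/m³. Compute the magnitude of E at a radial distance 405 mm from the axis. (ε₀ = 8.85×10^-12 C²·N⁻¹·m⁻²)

E = 7.25×10^6 N/C

Coaxial Gaussian cylinder, radius r = 405 mm, length L (r > 116 mm, full cross-section enclosed).
λ_enc = ρ·πR² = (-3.86e-3)π(0.116)² = -1.632×10^-4 C/m.
Since E is radial and uniform over the curved surface, Φ = E·2πrL = Q_enc/ε₀ = λ_enc L/ε₀.
E = |λ_enc|/(2πε₀r) = (1.632×10^-4)/(2π·8.85×10^-12·0.405) = 7.25×10^6 N/C.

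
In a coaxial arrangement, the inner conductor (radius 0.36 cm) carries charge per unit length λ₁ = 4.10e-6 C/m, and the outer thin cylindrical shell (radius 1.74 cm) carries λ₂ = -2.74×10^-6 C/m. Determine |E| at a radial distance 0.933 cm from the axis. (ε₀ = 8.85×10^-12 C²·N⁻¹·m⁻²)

Choose a coaxial cylinder of radius r = 0.933 cm (arbitrary length L) as the Gaussian surface (between the conductors, 0.36 cm < r < 1.74 cm).
The shell at 1.74 cm lies outside the Gaussian surface, so λ_enc = λ₁ = 4.10×10^-6 C/m.
Gauss's law: E·2πrL = λ_enc L/ε₀.
E = |λ_enc|/(2πε₀r) = (4.10e-6)/(2π·8.85×10^-12·0.00933) = 7.90e6 N/C.

|E| ≈ 7.90×10^6 N/C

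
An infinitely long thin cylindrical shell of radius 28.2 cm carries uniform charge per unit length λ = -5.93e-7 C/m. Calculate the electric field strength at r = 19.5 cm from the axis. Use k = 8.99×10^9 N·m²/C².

Take a coaxial cylindrical Gaussian surface of radius r = 19.5 cm and length L (r < 28.2 cm, inside the shell).
No charge is enclosed, so Gauss's law gives E·2πrL = 0 ⇒ E = 0.

E = 0 (no enclosed charge)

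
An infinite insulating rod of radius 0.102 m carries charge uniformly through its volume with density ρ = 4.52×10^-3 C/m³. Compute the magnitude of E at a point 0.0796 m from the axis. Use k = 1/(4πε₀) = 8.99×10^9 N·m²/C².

E ≈ 2.03×10^7 N/C

By cylindrical symmetry E is radial; use a coaxial Gaussian cylinder of radius 0.0796 m and length L (r < R).
Enclosed charge per unit length: λ_enc = ρ·πr² = (4.52×10^-3)π(0.0796)² = 8.997×10^-5 C/m.
Gauss's law: E·2πrL = λ_enc L/ε₀.
E = 2k|λ_enc|/r = 2(8.99×10^9)(8.997×10^-5)/(0.0796) = 2.03e7 N/C.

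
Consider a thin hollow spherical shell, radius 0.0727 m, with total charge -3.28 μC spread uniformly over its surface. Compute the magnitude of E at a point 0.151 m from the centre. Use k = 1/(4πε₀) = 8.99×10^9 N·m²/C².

Symmetry ⇒ E = E(r) r̂. Gaussian sphere of radius r = 0.151 m (r > 0.0727 m).
The entire shell is enclosed: Q_enc = -3.28×10^-6 C.
By Gauss's law, ∮E·dA = E·4πr² = Q_enc/ε₀.
E = k|Q_enc|/r² = (8.99×10^9)(3.28×10^-6)/(0.151)² = 1.29e6 N/C.

1.29e6 N/C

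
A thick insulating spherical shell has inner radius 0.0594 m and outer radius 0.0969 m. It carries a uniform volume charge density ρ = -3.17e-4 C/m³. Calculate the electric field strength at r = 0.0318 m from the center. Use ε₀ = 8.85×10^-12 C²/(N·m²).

E = 0 (no enclosed charge)

Symmetry ⇒ E = E(r) r̂. Gaussian sphere of radius r = 0.0318 m (r < 0.0594 m, inside the empty cavity).
No charge is enclosed, so by Gauss's law E·4πr² = 0 ⇒ E = 0.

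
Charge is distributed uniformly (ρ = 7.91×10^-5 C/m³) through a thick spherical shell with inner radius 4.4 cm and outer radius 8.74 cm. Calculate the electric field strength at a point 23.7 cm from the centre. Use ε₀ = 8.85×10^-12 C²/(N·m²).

Symmetry ⇒ E = E(r) r̂. Gaussian sphere of radius r = 23.7 cm (r > 8.74 cm, enclosing the whole shell).
Q_enc = ρ·(4π/3)(b³ − a³) = (7.91e-5)·(4π/3)·((0.0874)³ − (0.044)³) = 1.93e-7 C.
By Gauss's law, ∮E·dA = E·4πr² = Q_enc/ε₀.
E = |Q_enc|/(4πε₀r²) = (1.93×10^-7)/(4π·8.85×10^-12·(0.237)²) = 3.09×10^4 N/C.

|E| = 3.09×10^4 N/C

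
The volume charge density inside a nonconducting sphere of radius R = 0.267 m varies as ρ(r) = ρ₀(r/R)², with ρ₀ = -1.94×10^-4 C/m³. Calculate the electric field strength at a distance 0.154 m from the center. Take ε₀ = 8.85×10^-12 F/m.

|E| ≈ 2.25e5 V/m

By spherical symmetry E is radial; choose a Gaussian sphere of radius r = 0.154 m (r < R).
Integrate the density: Q_enc = 4π ∫₀^r ρ₀(r'/R)^2 r'² dr' = 4πρ₀ r^5/(5·R²) = -5.924e-7 C.
Since E is radial and uniform over the Gaussian sphere, Φ = E·4πr² = Q_enc/ε₀.
E = |Q_enc|/(4πε₀r²) = (5.924e-7)/(4π·8.85×10^-12·(0.154)²) = 2.25×10^5 N/C.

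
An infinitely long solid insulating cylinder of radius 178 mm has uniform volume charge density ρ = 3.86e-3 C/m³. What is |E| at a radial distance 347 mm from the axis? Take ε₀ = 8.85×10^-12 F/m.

1.99×10^7 V/m

Coaxial Gaussian cylinder, radius r = 347 mm, length L (r > 178 mm, full cross-section enclosed).
λ_enc = ρ·πR² = (3.86×10^-3)π(0.178)² = 3.842×10^-4 C/m.
Since E is radial and uniform over the curved surface, Φ = E·2πrL = Q_enc/ε₀ = λ_enc L/ε₀.
E = |λ_enc|/(2πε₀r) = (3.842×10^-4)/(2π·8.85×10^-12·0.347) = 1.99e7 N/C.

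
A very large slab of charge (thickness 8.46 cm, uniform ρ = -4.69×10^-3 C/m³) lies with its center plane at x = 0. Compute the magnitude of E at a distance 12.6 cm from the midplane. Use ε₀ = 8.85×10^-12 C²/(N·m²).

E ≈ 2.24e7 N/C

The point |x| = 12.6 cm lies outside the slab (half-thickness 0.0423 m). A symmetric pillbox spanning the full slab encloses Q_enc = ρ·d·A.
Flux = 2EA ⇒ E = |ρ|d/(2ε₀), independent of distance outside.
E = (4.69e-3)(0.0846)/(2·8.85×10^-12) = 2.24×10^7 N/C.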